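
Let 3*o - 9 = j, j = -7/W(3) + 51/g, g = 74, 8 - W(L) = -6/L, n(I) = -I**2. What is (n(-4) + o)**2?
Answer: 52085089/308025 ≈ 169.09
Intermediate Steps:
W(L) = 8 + 6/L (W(L) = 8 - (-6)/L = 8 + 6/L)
j = -2/185 (j = -7/(8 + 6/3) + 51/74 = -7/(8 + 6*(1/3)) + 51*(1/74) = -7/(8 + 2) + 51/74 = -7/10 + 51/74 = -2/185 ≈ -0.010811)
o = 1663/555 (o = 3 + (1/3)*(-2/185) = 3 - 2/555 = 1663/555 ≈ 2.9964)
(n(-4) + o)**2 = (-1*(-4)**2 + 1663/555)**2 = (-1*16 + 1663/555)**2 = (-16 + 1663/555)**2 = (-7217/555)**2 = 52085089/308025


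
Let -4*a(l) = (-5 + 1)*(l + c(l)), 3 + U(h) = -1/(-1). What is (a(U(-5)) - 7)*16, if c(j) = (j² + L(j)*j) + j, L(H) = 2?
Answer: -176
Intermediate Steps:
U(h) = -2 (U(h) = -3 - 1/(-1) = -3 - 1*(-1) = -3 + 1 = -2)
c(j) = j² + 3*j (c(j) = (j² + 2*j) + j = j² + 3*j)
a(l) = l + l*(3 + l) (a(l) = -(-5 + 1)*(l + l*(3 + l))/4 = -(-1)*(l + l*(3 + l)) = -(-4*l - 4*l*(3 + l))/4 = l + l*(3 + l))
(a(U(-5)) - 7)*16 = (-2*(4 - 2) - 7)*16 = (-2*2 - 7)*16 = (-4 - 7)*16 = -11*16 = -176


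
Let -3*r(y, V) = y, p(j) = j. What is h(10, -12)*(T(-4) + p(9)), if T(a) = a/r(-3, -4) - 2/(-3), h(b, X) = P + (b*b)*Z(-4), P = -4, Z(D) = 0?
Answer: -68/3 ≈ -22.667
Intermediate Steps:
r(y, V) = -y/3
h(b, X) = -4 (h(b, X) = -4 + (b*b)*0 = -4 + b²*0 = -4 + 0 = -4)
T(a) = ⅔ + a (T(a) = a/((-⅓*(-3))) - 2/(-3) = a/1 - 2*(-⅓) = a*1 + ⅔ = a + ⅔ = ⅔ + a)
h(10, -12)*(T(-4) + p(9)) = -4*((⅔ - 4) + 9) = -4*(-10/3 + 9) = -4*17/3 = -68/3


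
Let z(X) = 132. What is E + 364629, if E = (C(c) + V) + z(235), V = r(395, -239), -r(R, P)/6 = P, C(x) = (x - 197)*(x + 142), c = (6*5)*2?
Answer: 338521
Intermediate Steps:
c = 60 (c = 30*2 = 60)
C(x) = (-197 + x)*(142 + x)
r(R, P) = -6*P
V = 1434 (V = -6*(-239) = 1434)
E = -26108 (E = ((-27974 + 60² - 55*60) + 1434) + 132 = ((-27974 + 3600 - 3300) + 1434) + 132 = (-27674 + 1434) + 132 = -26240 + 132 = -26108)
E + 364629 = -26108 + 364629 = 338521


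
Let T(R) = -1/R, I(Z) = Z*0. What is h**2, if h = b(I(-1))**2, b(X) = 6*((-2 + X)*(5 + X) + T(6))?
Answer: 13845841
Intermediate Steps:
I(Z) = 0
b(X) = -1 + 6*(-2 + X)*(5 + X) (b(X) = 6*((-2 + X)*(5 + X) - 1/6) = 6*(-1/6 + (-2 + X)*(5 + X)) = -1 + 6*(-2 + X)*(5 + X))
h = 3721 (h = (-61 + 6*0**2 + 18*0)**2 = (-61 + 6*0 + 0)**2 = (-61 + 0 + 0)**2 = (-61)**2 = 3721)
h**2 = 3721**2 = 13845841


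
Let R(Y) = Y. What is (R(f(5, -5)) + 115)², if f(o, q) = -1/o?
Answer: 329476/25 ≈ 13179.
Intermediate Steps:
(R(f(5, -5)) + 115)² = (-1/5 + 115)² = (-1*⅕ + 115)² = (-⅕ + 115)² = (574/5)² = 329476/25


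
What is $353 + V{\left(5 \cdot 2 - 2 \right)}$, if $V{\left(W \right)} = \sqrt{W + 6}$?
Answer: $353 + \sqrt{14} \approx 356.74$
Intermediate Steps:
$V{\left(W \right)} = \sqrt{6 + W}$
$353 + V{\left(5 \cdot 2 - 2 \right)} = 353 + \sqrt{6 + \left(5 \cdot 2 - 2\right)} = 353 + \sqrt{6 + \left(10 - 2\right)} = 353 + \sqrt{6 + 8} = 353 + \sqrt{14}$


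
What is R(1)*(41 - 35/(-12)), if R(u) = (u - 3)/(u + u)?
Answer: -527/12 ≈ -43.917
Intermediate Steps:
R(u) = (-3 + u)/(2*u) (R(u) = (-3 + u)/((2*u)) = (-3 + u)*(1/(2*u)) = (-3 + u)/(2*u))
R(1)*(41 - 35/(-12)) = ((½)*(-3 + 1)/1)*(41 - 35/(-12)) = ((½)*1*(-2))*(41 - 35*(-1/12)) = -(41 + 35/12) = -1*527/12 = -527/12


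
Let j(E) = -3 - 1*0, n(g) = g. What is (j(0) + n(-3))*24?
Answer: -144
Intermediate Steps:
j(E) = -3 (j(E) = -3 + 0 = -3)
(j(0) + n(-3))*24 = (-3 - 3)*24 = -6*24 = -144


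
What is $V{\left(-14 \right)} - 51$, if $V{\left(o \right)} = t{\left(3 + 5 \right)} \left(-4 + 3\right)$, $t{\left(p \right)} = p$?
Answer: $-59$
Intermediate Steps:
$V{\left(o \right)} = -8$ ($V{\left(o \right)} = \left(3 + 5\right) \left(-4 + 3\right) = 8 \left(-1\right) = -8$)
$V{\left(-14 \right)} - 51 = -8 - 51 = -59$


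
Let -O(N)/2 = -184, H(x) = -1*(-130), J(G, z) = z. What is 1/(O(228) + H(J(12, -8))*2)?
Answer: 1/628 ≈ 0.0015924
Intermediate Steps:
H(x) = 130
O(N) = 368 (O(N) = -2*(-184) = 368)
1/(O(228) + H(J(12, -8))*2) = 1/(368 + 130*2) = 1/(368 + 260) = 1/628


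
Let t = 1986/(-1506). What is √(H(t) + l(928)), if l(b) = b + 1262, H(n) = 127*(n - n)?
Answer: √2190 ≈ 46.797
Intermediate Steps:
t = -331/251 (t = 1986*(-1/1506) = -331/251 ≈ -1.3187)
H(n) = 0 (H(n) = 127*0 = 0)
l(b) = 1262 + b
√(H(t) + l(928)) = √(0 + (1262 + 928)) = √(0 + 2190) = √2190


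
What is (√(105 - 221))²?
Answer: -116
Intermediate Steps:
(√(105 - 221))² = (√(-116))² = (2*I*√29)² = -116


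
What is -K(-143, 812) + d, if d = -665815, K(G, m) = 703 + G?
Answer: -666375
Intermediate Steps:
-K(-143, 812) + d = -(703 - 143) - 665815 = -1*560 - 665815 = -560 - 665815 = -666375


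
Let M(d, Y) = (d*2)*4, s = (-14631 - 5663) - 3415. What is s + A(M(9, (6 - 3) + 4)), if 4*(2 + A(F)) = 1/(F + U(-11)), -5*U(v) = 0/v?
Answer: -6828767/288 ≈ -23711.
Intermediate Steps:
s = -23709 (s = -20294 - 3415 = -23709)
U(v) = 0 (U(v) = -0/v = -⅕*0 = 0)
M(d, Y) = 8*d (M(d, Y) = (2*d)*4 = 8*d)
A(F) = -2 + 1/(4*F) (A(F) = -2 + 1/(4*(F + 0)) = -2 + 1/(4*F))
s + A(M(9, (6 - 3) + 4)) = -23709 + (-2 + 1/(4*((8*9)))) = -23709 + (-2 + (¼)/72) = -23709 + (-2 + (¼)*(1/72)) = -23709 + (-2 + 1/288) = -23709 - 575/288 = -6828767/288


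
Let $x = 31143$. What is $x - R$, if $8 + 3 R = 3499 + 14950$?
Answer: $24996$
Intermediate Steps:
$R = 6147$ ($R = - \frac{8}{3} + \frac{3499 + 14950}{3} = - \frac{8}{3} + \frac{1}{3} \cdot 18449 = - \frac{8}{3} + \frac{18449}{3} = 6147$)
$x - R = 31143 - 6147 = 24996$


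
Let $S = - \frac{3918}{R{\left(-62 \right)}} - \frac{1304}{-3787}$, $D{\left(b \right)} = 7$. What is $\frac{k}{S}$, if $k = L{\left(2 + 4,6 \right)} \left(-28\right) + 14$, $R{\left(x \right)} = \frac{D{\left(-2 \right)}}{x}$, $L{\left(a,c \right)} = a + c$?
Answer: $- \frac{609707}{65709430} \approx -0.0092788$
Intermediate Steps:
$R{\left(x \right)} = \frac{7}{x}$
$k = -322$ ($k = \left(\left(2 + 4\right) + 6\right) \left(-28\right) + 14 = \left(6 + 6\right) \left(-28\right) + 14 = 12 \left(-28\right) + 14 = -336 + 14 = -322$)
$S = \frac{131418860}{3787}$ ($S = - \frac{3918}{7 \frac{1}{-62}} - \frac{1304}{-3787} = - \frac{3918}{7 \left(- \frac{1}{62}\right)} - - \frac{1304}{3787} = - \frac{3918}{- \frac{7}{62}} + \frac{1304}{3787} = \left(-3918\right) \left(- \frac{62}{7}\right) + \frac{1304}{3787} = \frac{242916}{7} + \frac{1304}{3787} = \frac{131418860}{3787} \approx 34703.0$)
$\frac{k}{S} = - \frac{322}{\frac{131418860}{3787}} = \left(-322\right) \frac{3787}{131418860} = - \frac{609707}{65709430}$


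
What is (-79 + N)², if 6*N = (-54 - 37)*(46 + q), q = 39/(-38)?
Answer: 30113007961/51984 ≈ 5.7927e+5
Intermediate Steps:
q = -39/38 (q = 39*(-1/38) = -39/38 ≈ -1.0263)
N = -155519/228 (N = ((-54 - 37)*(46 - 39/38))/6 = (-91*1709/38)/6 = (⅙)*(-155519/38) = -155519/228 ≈ -682.10)
(-79 + N)² = (-79 - 155519/228)² = (-173531/228)² = 30113007961/51984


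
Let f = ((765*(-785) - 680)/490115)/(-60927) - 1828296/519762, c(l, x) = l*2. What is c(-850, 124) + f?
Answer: -881328205648202629/517357868676267 ≈ -1703.5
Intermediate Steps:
c(l, x) = 2*l
f = -1819828898548729/517357868676267 (f = ((-600525 - 680)*(1/490115))*(-1/60927) - 1828296*1/519762 = -601205*1/490115*(-1/60927) - 304716/86627 = -120241/98023*(-1/60927) - 304716/86627 = 120241/5972247321 - 304716/86627 = -1819828898548729/517357868676267 ≈ -3.5175)
c(-850, 124) + f = 2*(-850) - 1819828898548729/517357868676267 = -1700 - 1819828898548729/517357868676267 = -881328205648202629/517357868676267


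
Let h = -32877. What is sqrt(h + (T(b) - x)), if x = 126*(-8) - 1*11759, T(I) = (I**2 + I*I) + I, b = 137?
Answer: sqrt(17565) ≈ 132.53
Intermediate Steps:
T(I) = I + 2*I**2 (T(I) = (I**2 + I**2) + I = 2*I**2 + I = I + 2*I**2)
x = -12767 (x = -1008 - 11759 = -12767)
sqrt(h + (T(b) - x)) = sqrt(-32877 + (137*(1 + 2*137) - 1*(-12767))) = sqrt(-32877 + (137*(1 + 274) + 12767)) = sqrt(-32877 + (137*275 + 12767)) = sqrt(-32877 + (37675 + 12767)) = sqrt(-32877 + 50442) = sqrt(17565)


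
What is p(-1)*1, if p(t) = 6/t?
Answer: -6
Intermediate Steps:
p(-1)*1 = (6/(-1))*1 = (6*(-1))*1 = -6*1 = -6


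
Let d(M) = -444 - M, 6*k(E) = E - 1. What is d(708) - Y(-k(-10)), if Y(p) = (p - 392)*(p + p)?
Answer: 5015/18 ≈ 278.61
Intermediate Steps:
k(E) = -⅙ + E/6 (k(E) = (E - 1)/6 = (-1 + E)/6 = -⅙ + E/6)
Y(p) = 2*p*(-392 + p) (Y(p) = (-392 + p)*(2*p) = 2*p*(-392 + p))
d(708) - Y(-k(-10)) = (-444 - 1*708) - 2*(-(-⅙ + (⅙)*(-10)))*(-392 - (-⅙ + (⅙)*(-10))) = (-444 - 708) - 2*(-(-⅙ - 5/3))*(-392 - (-⅙ - 5/3)) = -1152 - 2*(-1*(-11/6))*(-392 - 1*(-11/6)) = -1152 - 2*11*(-392 + 11/6)/6 = -1152 - 2*11*(-2341)/(6*6) = -1152 - 1*(-25751/18) = -1152 + 25751/18 = 5015/18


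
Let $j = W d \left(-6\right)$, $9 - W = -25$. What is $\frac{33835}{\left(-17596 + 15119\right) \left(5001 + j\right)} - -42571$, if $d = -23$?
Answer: $\frac{1022110987496}{24009561} \approx 42571.0$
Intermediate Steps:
$W = 34$ ($W = 9 - -25 = 9 + 25 = 34$)
$j = 4692$ ($j = 34 \left(-23\right) \left(-6\right) = \left(-782\right) \left(-6\right) = 4692$)
$\frac{33835}{\left(-17596 + 15119\right) \left(5001 + j\right)} - -42571 = \frac{33835}{\left(-17596 + 15119\right) \left(5001 + 4692\right)} - -42571 = \frac{33835}{\left(-2477\right) 9693} + 42571 = \frac{33835}{-24009561} + 42571 = 33835 \left(- \frac{1}{24009561}\right) + 42571 = - \frac{33835}{24009561} + 42571 = \frac{1022110987496}{24009561}$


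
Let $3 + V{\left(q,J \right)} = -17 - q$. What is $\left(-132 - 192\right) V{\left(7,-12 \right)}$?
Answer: $8748$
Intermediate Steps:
$V{\left(q,J \right)} = -20 - q$ ($V{\left(q,J \right)} = -3 - \left(17 + q\right) = -20 - q$)
$\left(-132 - 192\right) V{\left(7,-12 \right)} = \left(-132 - 192\right) \left(-20 - 7\right) = - 324 \left(-20 - 7\right) = \left(-324\right) \left(-27\right) = 8748$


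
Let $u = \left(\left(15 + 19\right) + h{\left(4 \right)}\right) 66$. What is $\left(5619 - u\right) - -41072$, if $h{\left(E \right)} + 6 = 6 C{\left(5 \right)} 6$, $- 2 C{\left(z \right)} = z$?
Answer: $50783$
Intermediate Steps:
$C{\left(z \right)} = - \frac{z}{2}$
$h{\left(E \right)} = -96$ ($h{\left(E \right)} = -6 + 6 \left(\left(- \frac{1}{2}\right) 5\right) 6 = -6 + 6 \left(- \frac{5}{2}\right) 6 = -6 - 90 = -96$)
$u = -4092$ ($u = \left(\left(15 + 19\right) - 96\right) 66 = \left(34 - 96\right) 66 = \left(-62\right) 66 = -4092$)
$\left(5619 - u\right) - -41072 = \left(5619 - -4092\right) - -41072 = \left(5619 + 4092\right) + 41072 = 9711 + 41072 = 50783$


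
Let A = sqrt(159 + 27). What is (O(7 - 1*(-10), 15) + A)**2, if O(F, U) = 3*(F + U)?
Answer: (96 + sqrt(186))**2 ≈ 12021.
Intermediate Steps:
A = sqrt(186) ≈ 13.638
O(F, U) = 3*F + 3*U
(O(7 - 1*(-10), 15) + A)**2 = ((3*(7 - 1*(-10)) + 3*15) + sqrt(186))**2 = ((3*(7 + 10) + 45) + sqrt(186))**2 = ((3*17 + 45) + sqrt(186))**2 = ((51 + 45) + sqrt(186))**2 = (96 + sqrt(186))**2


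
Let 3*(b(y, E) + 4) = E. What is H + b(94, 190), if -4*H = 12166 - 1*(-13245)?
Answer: -75521/12 ≈ -6293.4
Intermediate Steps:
b(y, E) = -4 + E/3
H = -25411/4 (H = -(12166 - 1*(-13245))/4 = -(12166 + 13245)/4 = -¼*25411 = -25411/4 ≈ -6352.8)
H + b(94, 190) = -25411/4 + (-4 + (⅓)*190) = -25411/4 + (-4 + 190/3) = -25411/4 + 178/3 = -75521/12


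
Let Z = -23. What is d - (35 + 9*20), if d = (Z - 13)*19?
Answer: -899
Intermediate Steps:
d = -684 (d = (-23 - 13)*19 = -36*19 = -684)
d - (35 + 9*20) = -684 - (35 + 9*20) = -684 - (35 + 180) = -684 - 1*215 = -684 - 215 = -899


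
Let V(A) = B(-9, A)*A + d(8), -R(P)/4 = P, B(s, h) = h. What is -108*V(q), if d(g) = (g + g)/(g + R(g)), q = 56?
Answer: -338616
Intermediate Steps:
R(P) = -4*P
d(g) = -⅔ (d(g) = (g + g)/(g - 4*g) = (2*g)/((-3*g)) = (2*g)*(-1/(3*g)) = -⅔)
V(A) = -⅔ + A² (V(A) = A*A - ⅔ = A² - ⅔ = -⅔ + A²)
-108*V(q) = -108*(-⅔ + 56²) = -108*(-⅔ + 3136) = -108*9406/3 = -338616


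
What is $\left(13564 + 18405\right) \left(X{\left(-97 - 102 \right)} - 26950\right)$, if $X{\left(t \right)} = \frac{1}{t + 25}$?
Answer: $- \frac{149912263669}{174} \approx -8.6156 \cdot 10^{8}$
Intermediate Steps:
$X{\left(t \right)} = \frac{1}{25 + t}$
$\left(13564 + 18405\right) \left(X{\left(-97 - 102 \right)} - 26950\right) = \left(13564 + 18405\right) \left(\frac{1}{25 - 199} - 26950\right) = 31969 \left(\frac{1}{25 - 199} - 26950\right) = 31969 \left(\frac{1}{-174} - 26950\right) = 31969 \left(- \frac{1}{174} - 26950\right) = 31969 \left(- \frac{4689301}{174}\right) = - \frac{149912263669}{174}$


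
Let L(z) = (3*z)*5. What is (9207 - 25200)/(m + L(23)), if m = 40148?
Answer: -15993/40493 ≈ -0.39496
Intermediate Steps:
L(z) = 15*z
(9207 - 25200)/(m + L(23)) = (9207 - 25200)/(40148 + 15*23) = -15993/(40148 + 345) = -15993/40493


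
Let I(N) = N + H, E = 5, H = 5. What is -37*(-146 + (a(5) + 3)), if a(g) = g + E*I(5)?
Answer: 3256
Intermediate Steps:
I(N) = 5 + N (I(N) = N + 5 = 5 + N)
a(g) = 50 + g (a(g) = g + 5*(5 + 5) = g + 5*10 = g + 50 = 50 + g)
-37*(-146 + (a(5) + 3)) = -37*(-146 + ((50 + 5) + 3)) = -37*(-146 + (55 + 3)) = -37*(-146 + 58) = -37*(-88) = 3256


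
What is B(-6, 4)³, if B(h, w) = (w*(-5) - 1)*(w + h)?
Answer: 74088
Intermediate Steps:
B(h, w) = (-1 - 5*w)*(h + w) (B(h, w) = (-5*w - 1)*(h + w) = (-1 - 5*w)*(h + w))
B(-6, 4)³ = (-1*(-6) - 1*4 - 5*4² - 5*(-6)*4)³ = (6 - 4 - 5*16 + 120)³ = (6 - 4 - 80 + 120)³ = 42³ = 74088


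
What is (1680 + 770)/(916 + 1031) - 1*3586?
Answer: -6979492/1947 ≈ -3584.7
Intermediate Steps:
(1680 + 770)/(916 + 1031) - 1*3586 = 2450/1947 - 3586 = -6979492/1947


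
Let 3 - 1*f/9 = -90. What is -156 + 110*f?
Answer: 91914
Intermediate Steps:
f = 837 (f = 27 - 9*(-90) = 27 + 810 = 837)
-156 + 110*f = -156 + 110*837 = -156 + 92070 = 91914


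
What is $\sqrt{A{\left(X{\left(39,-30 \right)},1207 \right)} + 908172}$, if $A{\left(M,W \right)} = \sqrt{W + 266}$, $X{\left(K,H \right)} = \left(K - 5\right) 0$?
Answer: $\sqrt{908172 + \sqrt{1473}} \approx 953.0$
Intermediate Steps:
$X{\left(K,H \right)} = 0$ ($X{\left(K,H \right)} = \left(-5 + K\right) 0 = 0$)
$A{\left(M,W \right)} = \sqrt{266 + W}$
$\sqrt{A{\left(X{\left(39,-30 \right)},1207 \right)} + 908172} = \sqrt{\sqrt{266 + 1207} + 908172} = \sqrt{\sqrt{1473} + 908172} = \sqrt{908172 + \sqrt{1473}}$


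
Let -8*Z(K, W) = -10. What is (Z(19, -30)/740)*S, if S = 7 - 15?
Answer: -1/74 ≈ -0.013514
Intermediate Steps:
Z(K, W) = 5/4 (Z(K, W) = -⅛*(-10) = 5/4)
S = -8
(Z(19, -30)/740)*S = ((5/4)/740)*(-8) = ((5/4)*(1/740))*(-8) = (1/592)*(-8) = -1/74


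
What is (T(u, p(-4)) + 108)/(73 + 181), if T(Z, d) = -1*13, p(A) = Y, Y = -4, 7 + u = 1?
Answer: 95/254 ≈ 0.37402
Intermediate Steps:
u = -6 (u = -7 + 1 = -6)
p(A) = -4
T(Z, d) = -13
(T(u, p(-4)) + 108)/(73 + 181) = (-13 + 108)/(73 + 181) = 95/254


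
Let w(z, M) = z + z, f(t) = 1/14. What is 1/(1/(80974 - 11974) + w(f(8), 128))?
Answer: 483000/69007 ≈ 6.9993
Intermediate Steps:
f(t) = 1/14
w(z, M) = 2*z
1/(1/(80974 - 11974) + w(f(8), 128)) = 1/(1/(80974 - 11974) + 2*(1/14)) = 1/(1/69000 + ⅐) = 1/(69007/483000) = 483000/69007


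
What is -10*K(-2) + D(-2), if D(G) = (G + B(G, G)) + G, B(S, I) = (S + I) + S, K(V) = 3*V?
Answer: 50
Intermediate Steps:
B(S, I) = I + 2*S (B(S, I) = (I + S) + S = I + 2*S)
D(G) = 5*G (D(G) = (G + (G + 2*G)) + G = (G + 3*G) + G = 4*G + G = 5*G)
-10*K(-2) + D(-2) = -30*(-2) + 5*(-2) = -10*(-6) - 10 = 60 - 10 = 50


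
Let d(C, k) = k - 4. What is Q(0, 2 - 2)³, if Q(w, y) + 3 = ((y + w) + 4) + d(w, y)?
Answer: -27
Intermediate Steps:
d(C, k) = -4 + k
Q(w, y) = -3 + w + 2*y (Q(w, y) = -3 + (((y + w) + 4) + (-4 + y)) = -3 + (((w + y) + 4) + (-4 + y)) = -3 + ((4 + w + y) + (-4 + y)) = -3 + (w + 2*y) = -3 + w + 2*y)
Q(0, 2 - 2)³ = (-3 + 0 + 2*(2 - 2))³ = (-3 + 0 + 2*0)³ = (-3 + 0 + 0)³ = (-3)³ = -27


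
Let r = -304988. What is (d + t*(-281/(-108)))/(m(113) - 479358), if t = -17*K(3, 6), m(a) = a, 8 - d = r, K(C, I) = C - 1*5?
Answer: -16474561/25879230 ≈ -0.63659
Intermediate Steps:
K(C, I) = -5 + C (K(C, I) = C - 5 = -5 + C)
d = 304996 (d = 8 - 1*(-304988) = 8 + 304988 = 304996)
t = 34 (t = -17*(-5 + 3) = -17*(-2) = 34)
(d + t*(-281/(-108)))/(m(113) - 479358) = (304996 + 34*(-281/(-108)))/(113 - 479358) = (304996 + 34*(-281*(-1/108)))/(-479245) = (304996 + 34*(281/108))*(-1/479245) = (304996 + 4777/54)*(-1/479245) = (16474561/54)*(-1/479245) = -16474561/25879230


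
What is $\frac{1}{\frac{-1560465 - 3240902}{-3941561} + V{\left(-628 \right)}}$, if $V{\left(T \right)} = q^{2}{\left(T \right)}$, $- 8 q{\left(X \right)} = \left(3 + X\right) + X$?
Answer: $\frac{252259904}{6188593531537} \approx 4.0762 \cdot 10^{-5}$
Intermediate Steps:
$q{\left(X \right)} = - \frac{3}{8} - \frac{X}{4}$ ($q{\left(X \right)} = - \frac{\left(3 + X\right) + X}{8} = - \frac{3 + 2 X}{8} = - \frac{3}{8} - \frac{X}{4}$)
$V{\left(T \right)} = \left(- \frac{3}{8} - \frac{T}{4}\right)^{2}$
$\frac{1}{\frac{-1560465 - 3240902}{-3941561} + V{\left(-628 \right)}} = \frac{1}{\frac{-1560465 - 3240902}{-3941561} + \frac{\left(3 + 2 \left(-628\right)\right)^{2}}{64}} = \frac{1}{\left(-1560465 - 3240902\right) \left(- \frac{1}{3941561}\right) + \frac{\left(3 - 1256\right)^{2}}{64}} = \frac{1}{\left(-4801367\right) \left(- \frac{1}{3941561}\right) + \frac{\left(-1253\right)^{2}}{64}} = \frac{1}{\frac{4801367}{3941561} + \frac{1}{64} \cdot 1570009} = \frac{1}{\frac{4801367}{3941561} + \frac{1570009}{64}} = \frac{1}{\frac{6188593531537}{252259904}} = \frac{252259904}{6188593531537}$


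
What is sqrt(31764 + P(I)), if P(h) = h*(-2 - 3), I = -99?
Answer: sqrt(32259) ≈ 179.61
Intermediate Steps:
P(h) = -5*h (P(h) = h*(-5) = -5*h)
sqrt(31764 + P(I)) = sqrt(31764 - 5*(-99)) = sqrt(31764 + 495) = sqrt(32259)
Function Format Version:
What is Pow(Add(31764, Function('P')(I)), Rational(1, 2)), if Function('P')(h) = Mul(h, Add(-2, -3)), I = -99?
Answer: Pow(32259, Rational(1, 2)) ≈ 179.61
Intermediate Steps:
Function('P')(h) = Mul(-5, h) (Function('P')(h) = Mul(h, -5) = Mul(-5, h))
Pow(Add(31764, Function('P')(I)), Rational(1, 2)) = Pow(Add(31764, Mul(-5, -99)), Rational(1, 2)) = Pow(Add(31764, 495), Rational(1, 2)) = Pow(32259, Rational(1, 2))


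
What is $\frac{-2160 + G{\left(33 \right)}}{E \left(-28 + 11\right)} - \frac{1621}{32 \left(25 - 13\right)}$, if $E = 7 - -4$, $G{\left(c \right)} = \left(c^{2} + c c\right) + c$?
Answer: $- \frac{18983}{4224} \approx -4.4941$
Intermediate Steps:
$G{\left(c \right)} = c + 2 c^{2}$ ($G{\left(c \right)} = \left(c^{2} + c^{2}\right) + c = 2 c^{2} + c = c + 2 c^{2}$)
$E = 11$ ($E = 7 + 4 = 11$)
$\frac{-2160 + G{\left(33 \right)}}{E \left(-28 + 11\right)} - \frac{1621}{32 \left(25 - 13\right)} = \frac{-2160 + 33 \left(1 + 2 \cdot 33\right)}{11 \left(-28 + 11\right)} - \frac{1621}{32 \left(25 - 13\right)} = \frac{-2160 + 33 \left(1 + 66\right)}{11 \left(-17\right)} - \frac{1621}{32 \cdot 12} = \frac{-2160 + 33 \cdot 67}{-187} - \frac{1621}{384} = \left(-2160 + 2211\right) \left(- \frac{1}{187}\right) - \frac{1621}{384} = 51 \left(- \frac{1}{187}\right) - \frac{1621}{384} = - \frac{3}{11} - \frac{1621}{384} = - \frac{18983}{4224}$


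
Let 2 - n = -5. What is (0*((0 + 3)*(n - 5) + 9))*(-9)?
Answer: 0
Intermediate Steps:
n = 7 (n = 2 - 1*(-5) = 2 + 5 = 7)
(0*((0 + 3)*(n - 5) + 9))*(-9) = (0*((0 + 3)*(7 - 5) + 9))*(-9) = (0*(3*2 + 9))*(-9) = (0*(6 + 9))*(-9) = (0*15)*(-9) = 0*(-9) = 0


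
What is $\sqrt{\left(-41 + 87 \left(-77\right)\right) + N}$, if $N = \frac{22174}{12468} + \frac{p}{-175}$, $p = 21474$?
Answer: $\frac{i \sqrt{326627449131858}}{218190} \approx 82.831 i$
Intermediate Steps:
$N = - \frac{131928691}{1090950}$ ($N = \frac{22174}{12468} + \frac{21474}{-175} = 22174 \cdot \frac{1}{12468} + 21474 \left(- \frac{1}{175}\right) = \frac{11087}{6234} - \frac{21474}{175} = - \frac{131928691}{1090950} \approx -120.93$)
$\sqrt{\left(-41 + 87 \left(-77\right)\right) + N} = \sqrt{\left(-41 + 87 \left(-77\right)\right) - \frac{131928691}{1090950}} = \sqrt{\left(-41 - 6699\right) - \frac{131928691}{1090950}} = \sqrt{-6740 - \frac{131928691}{1090950}} = \sqrt{- \frac{7484931691}{1090950}} = \frac{i \sqrt{326627449131858}}{218190}$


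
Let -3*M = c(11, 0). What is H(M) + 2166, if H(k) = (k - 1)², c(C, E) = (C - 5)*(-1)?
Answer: 2167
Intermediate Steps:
c(C, E) = 5 - C (c(C, E) = (-5 + C)*(-1) = 5 - C)
M = 2 (M = -(5 - 1*11)/3 = -(5 - 11)/3 = -⅓*(-6) = 2)
H(k) = (-1 + k)²
H(M) + 2166 = (-1 + 2)² + 2166 = 1² + 2166 = 1 + 2166 = 2167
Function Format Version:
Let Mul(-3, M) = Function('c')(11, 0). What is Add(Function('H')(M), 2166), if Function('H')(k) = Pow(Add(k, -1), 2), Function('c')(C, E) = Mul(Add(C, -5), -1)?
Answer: 2167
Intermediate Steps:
Function('c')(C, E) = Add(5, Mul(-1, C)) (Function('c')(C, E) = Mul(Add(-5, C), -1) = Add(5, Mul(-1, C)))
M = 2 (M = Mul(Rational(-1, 3), Add(5, Mul(-1, 11))) = Mul(Rational(-1, 3), Add(5, -11)) = Mul(Rational(-1, 3), -6) = 2)
Function('H')(k) = Pow(Add(-1, k), 2)
Add(Function('H')(M), 2166) = Add(Pow(Add(-1, 2), 2), 2166) = Add(Pow(1, 2), 2166) = Add(1, 2166) = 2167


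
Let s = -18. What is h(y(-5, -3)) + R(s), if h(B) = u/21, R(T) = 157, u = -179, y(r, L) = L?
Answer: 3118/21 ≈ 148.48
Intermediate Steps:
h(B) = -179/21
h(y(-5, -3)) + R(s) = -179/21 + 157 = 3118/21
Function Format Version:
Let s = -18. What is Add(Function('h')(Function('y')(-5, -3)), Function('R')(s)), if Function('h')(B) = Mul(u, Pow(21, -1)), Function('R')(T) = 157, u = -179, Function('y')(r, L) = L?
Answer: Rational(3118, 21) ≈ 148.48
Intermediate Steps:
Function('h')(B) = Rational(-179, 21) (Function('h')(B) = Mul(-179, Pow(21, -1)) = Mul(-179, Rational(1, 21)) = Rational(-179, 21))
Add(Function('h')(Function('y')(-5, -3)), Function('R')(s)) = Add(Rational(-179, 21), 157) = Rational(3118, 21)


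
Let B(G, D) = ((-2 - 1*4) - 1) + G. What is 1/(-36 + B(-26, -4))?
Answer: -1/69 ≈ -0.014493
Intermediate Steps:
B(G, D) = -7 + G (B(G, D) = ((-2 - 4) - 1) + G = (-6 - 1) + G = -7 + G)
1/(-36 + B(-26, -4)) = 1/(-36 + (-7 - 26)) = 1/(-36 - 33) = 1/(-69) = -1/69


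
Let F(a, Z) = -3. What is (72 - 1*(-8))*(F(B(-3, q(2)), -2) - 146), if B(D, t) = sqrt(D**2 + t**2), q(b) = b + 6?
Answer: -11920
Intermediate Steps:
q(b) = 6 + b
(72 - 1*(-8))*(F(B(-3, q(2)), -2) - 146) = (72 - 1*(-8))*(-3 - 146) = (72 + 8)*(-149) = 80*(-149) = -11920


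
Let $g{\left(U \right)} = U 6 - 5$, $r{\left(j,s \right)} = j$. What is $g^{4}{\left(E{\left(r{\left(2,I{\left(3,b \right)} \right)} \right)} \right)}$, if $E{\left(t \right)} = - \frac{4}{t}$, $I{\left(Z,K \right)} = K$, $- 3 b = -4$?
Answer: $83521$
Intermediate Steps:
$b = \frac{4}{3}$ ($b = \left(- \frac{1}{3}\right) \left(-4\right) = \frac{4}{3} \approx 1.3333$)
$g{\left(U \right)} = -5 + 6 U$ ($g{\left(U \right)} = 6 U - 5 = -5 + 6 U$)
$g^{4}{\left(E{\left(r{\left(2,I{\left(3,b \right)} \right)} \right)} \right)} = \left(-5 + 6 \left(- \frac{4}{2}\right)\right)^{4} = \left(-5 + 6 \left(\left(-4\right) \frac{1}{2}\right)\right)^{4} = \left(-5 + 6 \left(-2\right)\right)^{4} = \left(-5 - 12\right)^{4} = \left(-17\right)^{4} = 83521$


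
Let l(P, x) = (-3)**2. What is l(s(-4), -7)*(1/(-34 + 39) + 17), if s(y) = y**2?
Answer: 774/5 ≈ 154.80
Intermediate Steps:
l(P, x) = 9
l(s(-4), -7)*(1/(-34 + 39) + 17) = 9*(1/(-34 + 39) + 17) = 9*(1/5 + 17) = 9*(86/5) = 774/5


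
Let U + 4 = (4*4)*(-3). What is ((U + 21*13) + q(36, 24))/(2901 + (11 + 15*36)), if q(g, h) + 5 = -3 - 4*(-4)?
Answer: 229/3452 ≈ 0.066338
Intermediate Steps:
U = -52 (U = -4 + (4*4)*(-3) = -4 + 16*(-3) = -4 - 48 = -52)
q(g, h) = 8 (q(g, h) = -5 + (-3 - 4*(-4)) = -5 + (-3 + 16) = -5 + 13 = 8)
((U + 21*13) + q(36, 24))/(2901 + (11 + 15*36)) = ((-52 + 21*13) + 8)/(2901 + (11 + 15*36)) = ((-52 + 273) + 8)/(2901 + (11 + 540)) = (221 + 8)/(2901 + 551) = 229/3452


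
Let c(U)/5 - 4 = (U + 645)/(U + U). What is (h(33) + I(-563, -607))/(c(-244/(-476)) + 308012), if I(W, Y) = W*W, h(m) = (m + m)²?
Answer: 19600825/18981992 ≈ 1.0326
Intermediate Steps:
h(m) = 4*m² (h(m) = (2*m)² = 4*m²)
c(U) = 20 + 5*(645 + U)/(2*U) (c(U) = 20 + 5*((U + 645)/(U + U)) = 20 + 5*((645 + U)/((2*U))) = 20 + 5*((645 + U)*(1/(2*U))) = 20 + 5*((645 + U)/(2*U)) = 20 + 5*(645 + U)/(2*U))
I(W, Y) = W²
(h(33) + I(-563, -607))/(c(-244/(-476)) + 308012) = (4*33² + (-563)²)/(15*(215 + 3*(-244/(-476)))/(2*((-244/(-476)))) + 308012) = (4*1089 + 316969)/(15*(215 + 3*(-244*(-1/476)))/(2*((-244*(-1/476)))) + 308012) = (4356 + 316969)/(15*(215 + 3*(61/119))/(2*(61/119)) + 308012) = 321325/((15/2)*(119/61)*(215 + 183/119) + 308012) = 321325/((15/2)*(119/61)*(25768/119) + 308012) = 321325/(193260/61 + 308012) = 321325/(18981992/61) = 321325*(61/18981992) = 19600825/18981992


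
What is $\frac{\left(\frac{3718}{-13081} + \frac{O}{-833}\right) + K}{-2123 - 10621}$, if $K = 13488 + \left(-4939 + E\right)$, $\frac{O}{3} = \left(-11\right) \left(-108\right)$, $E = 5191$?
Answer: $- \frac{74833910621}{69432325956} \approx -1.0778$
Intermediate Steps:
$O = 3564$ ($O = 3 \left(\left(-11\right) \left(-108\right)\right) = 3 \cdot 1188 = 3564$)
$K = 13740$ ($K = 13488 + \left(-4939 + 5191\right) = 13488 + 252 = 13740$)
$\frac{\left(\frac{3718}{-13081} + \frac{O}{-833}\right) + K}{-2123 - 10621} = \frac{\left(\frac{3718}{-13081} + \frac{3564}{-833}\right) + 13740}{-2123 - 10621} = \frac{\left(3718 \left(- \frac{1}{13081}\right) + 3564 \left(- \frac{1}{833}\right)\right) + 13740}{-12744} = \left(\left(- \frac{3718}{13081} - \frac{3564}{833}\right) + 13740\right) \left(- \frac{1}{12744}\right) = \left(- \frac{49717778}{10896473} + 13740\right) \left(- \frac{1}{12744}\right) = \frac{149667821242}{10896473} \left(- \frac{1}{12744}\right) = - \frac{74833910621}{69432325956}$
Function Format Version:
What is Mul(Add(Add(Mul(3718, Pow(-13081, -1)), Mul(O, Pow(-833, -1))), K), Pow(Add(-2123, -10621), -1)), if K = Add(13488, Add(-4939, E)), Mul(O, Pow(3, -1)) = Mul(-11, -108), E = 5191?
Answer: Rational(-74833910621, 69432325956) ≈ -1.0778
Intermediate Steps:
O = 3564 (O = Mul(3, Mul(-11, -108)) = Mul(3, 1188) = 3564)
K = 13740 (K = Add(13488, Add(-4939, 5191)) = Add(13488, 252) = 13740)
Mul(Add(Add(Mul(3718, Pow(-13081, -1)), Mul(O, Pow(-833, -1))), K), Pow(Add(-2123, -10621), -1)) = Mul(Add(Add(Mul(3718, Pow(-13081, -1)), Mul(3564, Pow(-833, -1))), 13740), Pow(Add(-2123, -10621), -1)) = Mul(Add(Add(Mul(3718, Rational(-1, 13081)), Mul(3564, Rational(-1, 833))), 13740), Pow(-12744, -1)) = Mul(Add(Add(Rational(-3718, 13081), Rational(-3564, 833)), 13740), Rational(-1, 12744)) = Mul(Add(Rational(-49717778, 10896473), 13740), Rational(-1, 12744)) = Mul(Rational(149667821242, 10896473), Rational(-1, 12744)) = Rational(-74833910621, 69432325956)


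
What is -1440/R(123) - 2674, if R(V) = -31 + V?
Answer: -61862/23 ≈ -2689.7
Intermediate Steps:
-1440/R(123) - 2674 = -1440/(-31 + 123) - 2674 = -1440/92 - 2674 = -1440*1/92 - 2674 = -360/23 - 2674 = -61862/23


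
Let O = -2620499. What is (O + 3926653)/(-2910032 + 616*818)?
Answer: -653077/1203072 ≈ -0.54284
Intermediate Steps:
(O + 3926653)/(-2910032 + 616*818) = (-2620499 + 3926653)/(-2910032 + 616*818) = 1306154/(-2910032 + 503888) = 1306154/(-2406144) = 1306154*(-1/2406144) = -653077/1203072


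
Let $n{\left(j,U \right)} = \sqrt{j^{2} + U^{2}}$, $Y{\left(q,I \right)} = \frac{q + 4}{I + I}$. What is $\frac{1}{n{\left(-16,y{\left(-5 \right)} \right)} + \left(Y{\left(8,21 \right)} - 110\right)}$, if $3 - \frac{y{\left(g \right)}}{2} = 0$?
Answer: $- \frac{1344}{143879} - \frac{49 \sqrt{73}}{287758} \approx -0.010796$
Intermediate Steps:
$Y{\left(q,I \right)} = \frac{4 + q}{2 I}$
$y{\left(g \right)} = 6$ ($y{\left(g \right)} = 6 - 0 = 6 + 0 = 6$)
$n{\left(j,U \right)} = \sqrt{U^{2} + j^{2}}$
$\frac{1}{n{\left(-16,y{\left(-5 \right)} \right)} + \left(Y{\left(8,21 \right)} - 110\right)} = \frac{1}{\sqrt{6^{2} + \left(-16\right)^{2}} - \left(110 - \frac{4 + 8}{2 \cdot 21}\right)} = \frac{1}{\sqrt{36 + 256} - \left(110 - \frac{2}{7}\right)} = \frac{1}{\sqrt{292} + \left(\frac{2}{7} - 110\right)} = \frac{1}{2 \sqrt{73} - \frac{768}{7}} = \frac{1}{- \frac{768}{7} + 2 \sqrt{73}}$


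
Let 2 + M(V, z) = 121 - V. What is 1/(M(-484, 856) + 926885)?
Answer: 1/927488 ≈ 1.0782e-6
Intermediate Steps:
M(V, z) = 119 - V (M(V, z) = -2 + (121 - V) = 119 - V)
1/(M(-484, 856) + 926885) = 1/((119 - 1*(-484)) + 926885) = 1/((119 + 484) + 926885) = 1/(603 + 926885) = 1/927488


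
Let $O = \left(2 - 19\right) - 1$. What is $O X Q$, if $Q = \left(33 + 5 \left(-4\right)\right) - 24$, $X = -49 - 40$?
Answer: $-17622$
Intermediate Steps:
$X = -89$
$O = -18$ ($O = -17 - 1 = -18$)
$Q = -11$ ($Q = \left(33 - 20\right) - 24 = 13 - 24 = -11$)
$O X Q = \left(-18\right) \left(-89\right) \left(-11\right) = 1602 \left(-11\right) = -17622$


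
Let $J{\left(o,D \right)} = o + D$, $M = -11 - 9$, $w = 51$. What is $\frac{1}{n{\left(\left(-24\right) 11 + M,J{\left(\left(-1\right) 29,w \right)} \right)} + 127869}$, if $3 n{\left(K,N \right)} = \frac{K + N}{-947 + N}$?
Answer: $\frac{2775}{354836737} \approx 7.8205 \cdot 10^{-6}$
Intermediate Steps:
$M = -20$ ($M = -11 - 9 = -20$)
$J{\left(o,D \right)} = D + o$
$n{\left(K,N \right)} = \frac{K + N}{3 \left(-947 + N\right)}$ ($n{\left(K,N \right)} = \frac{\left(K + N\right) \frac{1}{-947 + N}}{3} = \frac{\frac{1}{-947 + N} \left(K + N\right)}{3} = \frac{K + N}{3 \left(-947 + N\right)}$)
$\frac{1}{n{\left(\left(-24\right) 11 + M,J{\left(\left(-1\right) 29,w \right)} \right)} + 127869} = \frac{1}{\frac{\left(\left(-24\right) 11 - 20\right) + \left(51 - 29\right)}{3 \left(-947 + \left(51 - 29\right)\right)} + 127869} = \frac{1}{\frac{\left(-264 - 20\right) + \left(51 - 29\right)}{3 \left(-947 + \left(51 - 29\right)\right)} + 127869} = \frac{1}{\frac{-284 + 22}{3 \left(-947 + 22\right)} + 127869} = \frac{1}{\frac{1}{3} \frac{1}{-925} \left(-262\right) + 127869} = \frac{1}{\frac{1}{3} \left(- \frac{1}{925}\right) \left(-262\right) + 127869} = \frac{1}{\frac{262}{2775} + 127869} = \frac{1}{\frac{354836737}{2775}} = \frac{2775}{354836737}$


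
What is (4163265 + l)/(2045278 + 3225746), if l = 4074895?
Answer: 514885/329439 ≈ 1.5629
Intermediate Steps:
(4163265 + l)/(2045278 + 3225746) = (4163265 + 4074895)/(2045278 + 3225746) = 8238160/5271024 = 8238160*(1/5271024) = 514885/329439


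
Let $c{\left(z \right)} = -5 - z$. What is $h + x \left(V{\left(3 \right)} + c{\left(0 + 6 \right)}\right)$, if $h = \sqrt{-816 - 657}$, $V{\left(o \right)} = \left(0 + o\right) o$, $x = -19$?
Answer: $38 + i \sqrt{1473} \approx 38.0 + 38.38 i$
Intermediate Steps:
$V{\left(o \right)} = o^{2}$ ($V{\left(o \right)} = o o = o^{2}$)
$h = i \sqrt{1473}$ ($h = \sqrt{-1473} = i \sqrt{1473} \approx 38.38 i$)
$h + x \left(V{\left(3 \right)} + c{\left(0 + 6 \right)}\right) = i \sqrt{1473} - 19 \left(3^{2} - 11\right) = i \sqrt{1473} - 19 \left(9 - 11\right) = i \sqrt{1473} - -38 = i \sqrt{1473} + 38 = 38 + i \sqrt{1473}$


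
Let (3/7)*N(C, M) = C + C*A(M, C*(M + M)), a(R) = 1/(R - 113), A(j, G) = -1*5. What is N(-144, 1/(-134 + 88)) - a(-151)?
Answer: 354817/264 ≈ 1344.0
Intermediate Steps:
A(j, G) = -5
a(R) = 1/(-113 + R)
N(C, M) = -28*C/3 (N(C, M) = 7*(C + C*(-5))/3 = 7*(C - 5*C)/3 = 7*(-4*C)/3 = -28*C/3)
N(-144, 1/(-134 + 88)) - a(-151) = -28/3*(-144) - 1/(-113 - 151) = 1344 - 1/(-264) = 1344 - 1*(-1/264) = 1344 + 1/264 = 354817/264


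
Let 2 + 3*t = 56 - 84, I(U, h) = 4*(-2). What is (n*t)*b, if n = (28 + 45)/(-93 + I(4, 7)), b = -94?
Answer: -68620/101 ≈ -679.41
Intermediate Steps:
I(U, h) = -8
t = -10 (t = -2/3 + (56 - 84)/3 = -2/3 + (1/3)*(-28) = -2/3 - 28/3 = -10)
n = -73/101 (n = (28 + 45)/(-93 - 8) = 73/(-101) = 73*(-1/101) = -73/101 ≈ -0.72277)
(n*t)*b = -73/101*(-10)*(-94) = (730/101)*(-94) = -68620/101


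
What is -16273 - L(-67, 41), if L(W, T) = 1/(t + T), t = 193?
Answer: -3807883/234 ≈ -16273.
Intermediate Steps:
L(W, T) = 1/(193 + T)
-16273 - L(-67, 41) = -16273 - 1/(193 + 41) = -16273 - 1/234 = -3807883/234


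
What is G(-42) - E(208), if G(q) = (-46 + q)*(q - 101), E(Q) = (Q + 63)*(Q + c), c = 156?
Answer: -86060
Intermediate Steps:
E(Q) = (63 + Q)*(156 + Q) (E(Q) = (Q + 63)*(Q + 156) = (63 + Q)*(156 + Q))
G(q) = (-101 + q)*(-46 + q) (G(q) = (-46 + q)*(-101 + q) = (-101 + q)*(-46 + q))
G(-42) - E(208) = (4646 + (-42)**2 - 147*(-42)) - (9828 + 208**2 + 219*208) = (4646 + 1764 + 6174) - (9828 + 43264 + 45552) = 12584 - 1*98644 = 12584 - 98644 = -86060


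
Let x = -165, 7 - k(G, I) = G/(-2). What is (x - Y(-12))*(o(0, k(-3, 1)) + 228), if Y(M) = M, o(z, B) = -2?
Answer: -34578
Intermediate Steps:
k(G, I) = 7 + G/2 (k(G, I) = 7 - G/(-2) = 7 - G*(-1)/2 = 7 - (-1)*G/2 = 7 + G/2)
(x - Y(-12))*(o(0, k(-3, 1)) + 228) = (-165 - 1*(-12))*(-2 + 228) = (-165 + 12)*226 = -153*226 = -34578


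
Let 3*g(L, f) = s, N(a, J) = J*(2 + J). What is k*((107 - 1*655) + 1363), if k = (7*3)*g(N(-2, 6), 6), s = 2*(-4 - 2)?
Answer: -68460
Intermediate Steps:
s = -12 (s = 2*(-6) = -12)
g(L, f) = -4 (g(L, f) = (1/3)*(-12) = -4)
k = -84 (k = (7*3)*(-4) = 21*(-4) = -84)
k*((107 - 1*655) + 1363) = -84*((107 - 1*655) + 1363) = -84*((107 - 655) + 1363) = -84*(-548 + 1363) = -84*815 = -68460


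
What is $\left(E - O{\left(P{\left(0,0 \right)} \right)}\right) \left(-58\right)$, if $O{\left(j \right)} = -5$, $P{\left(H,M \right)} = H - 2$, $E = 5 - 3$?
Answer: $-406$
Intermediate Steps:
$E = 2$ ($E = 5 - 3 = 2$)
$P{\left(H,M \right)} = -2 + H$ ($P{\left(H,M \right)} = H - 2 = -2 + H$)
$\left(E - O{\left(P{\left(0,0 \right)} \right)}\right) \left(-58\right) = \left(2 - -5\right) \left(-58\right) = \left(2 + 5\right) \left(-58\right) = 7 \left(-58\right) = -406$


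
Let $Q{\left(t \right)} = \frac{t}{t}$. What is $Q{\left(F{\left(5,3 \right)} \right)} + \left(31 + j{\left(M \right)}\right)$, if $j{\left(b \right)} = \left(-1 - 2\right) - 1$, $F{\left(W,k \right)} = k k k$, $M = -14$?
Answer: $28$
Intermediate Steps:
$F{\left(W,k \right)} = k^{3}$ ($F{\left(W,k \right)} = k^{2} k = k^{3}$)
$j{\left(b \right)} = -4$ ($j{\left(b \right)} = -3 - 1 = -4$)
$Q{\left(t \right)} = 1$
$Q{\left(F{\left(5,3 \right)} \right)} + \left(31 + j{\left(M \right)}\right) = 1 + \left(31 - 4\right) = 1 + 27 = 28$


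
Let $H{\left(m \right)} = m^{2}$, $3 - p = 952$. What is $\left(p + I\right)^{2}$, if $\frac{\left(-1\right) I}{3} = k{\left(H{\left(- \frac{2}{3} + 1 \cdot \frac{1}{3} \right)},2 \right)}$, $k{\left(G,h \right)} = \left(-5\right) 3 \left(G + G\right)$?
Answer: $881721$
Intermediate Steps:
$p = -949$ ($p = 3 - 952 = -949$)
$k{\left(G,h \right)} = - 30 G$ ($k{\left(G,h \right)} = - 15 \cdot 2 G = - 30 G$)
$I = 10$ ($I = - 3 \left(- 30 \left(- \frac{2}{3} + 1 \cdot \frac{1}{3}\right)^{2}\right) = - 3 \left(- 30 \left(\left(-2\right) \frac{1}{3} + 1 \cdot \frac{1}{3}\right)^{2}\right) = - 3 \left(- 30 \left(- \frac{2}{3} + \frac{1}{3}\right)^{2}\right) = - 3 \left(- 30 \left(- \frac{1}{3}\right)^{2}\right) = - 3 \left(\left(-30\right) \frac{1}{9}\right) = \left(-3\right) \left(- \frac{10}{3}\right) = 10$)
$\left(p + I\right)^{2} = \left(-949 + 10\right)^{2} = \left(-939\right)^{2} = 881721$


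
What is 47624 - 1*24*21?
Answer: 47120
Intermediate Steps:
47624 - 1*24*21 = 47624 - 24*21 = 47624 - 1*504 = 47624 - 504 = 47120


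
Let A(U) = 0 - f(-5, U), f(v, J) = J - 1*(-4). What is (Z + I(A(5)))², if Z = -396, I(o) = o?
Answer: 164025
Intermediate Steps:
f(v, J) = 4 + J (f(v, J) = J + 4 = 4 + J)
A(U) = -4 - U (A(U) = 0 - (4 + U) = 0 + (-4 - U) = -4 - U)
(Z + I(A(5)))² = (-396 + (-4 - 1*5))² = (-396 + (-4 - 5))² = (-396 - 9)² = (-405)² = 164025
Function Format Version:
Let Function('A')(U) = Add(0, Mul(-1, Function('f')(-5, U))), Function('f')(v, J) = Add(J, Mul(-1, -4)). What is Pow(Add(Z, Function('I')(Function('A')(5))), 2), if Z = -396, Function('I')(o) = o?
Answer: 164025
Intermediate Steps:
Function('f')(v, J) = Add(4, J) (Function('f')(v, J) = Add(J, 4) = Add(4, J))
Function('A')(U) = Add(-4, Mul(-1, U)) (Function('A')(U) = Add(0, Mul(-1, Add(4, U))) = Add(0, Add(-4, Mul(-1, U))) = Add(-4, Mul(-1, U)))
Pow(Add(Z, Function('I')(Function('A')(5))), 2) = Pow(Add(-396, Add(-4, Mul(-1, 5))), 2) = Pow(Add(-396, Add(-4, -5)), 2) = Pow(Add(-396, -9), 2) = Pow(-405, 2) = 164025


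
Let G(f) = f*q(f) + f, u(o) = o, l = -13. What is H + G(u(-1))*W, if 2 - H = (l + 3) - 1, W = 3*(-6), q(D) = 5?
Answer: 121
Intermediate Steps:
G(f) = 6*f (G(f) = f*5 + f = 5*f + f = 6*f)
W = -18
H = 13 (H = 2 - ((-13 + 3) - 1) = 2 - (-10 - 1) = 2 - 1*(-11) = 2 + 11 = 13)
H + G(u(-1))*W = 13 + (6*(-1))*(-18) = 13 - 6*(-18) = 13 + 108 = 121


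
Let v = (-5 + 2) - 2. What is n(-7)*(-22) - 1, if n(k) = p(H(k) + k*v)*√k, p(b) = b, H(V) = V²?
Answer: -1 - 1848*I*√7 ≈ -1.0 - 4889.4*I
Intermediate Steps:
v = -5 (v = -3 - 2 = -5)
n(k) = √k*(k² - 5*k) (n(k) = (k² + k*(-5))*√k = (k² - 5*k)*√k = √k*(k² - 5*k))
n(-7)*(-22) - 1 = ((-7)^(3/2)*(-5 - 7))*(-22) - 1 = (-7*I*√7*(-12))*(-22) - 1 = (84*I*√7)*(-22) - 1 = -1848*I*√7 - 1 = -1 - 1848*I*√7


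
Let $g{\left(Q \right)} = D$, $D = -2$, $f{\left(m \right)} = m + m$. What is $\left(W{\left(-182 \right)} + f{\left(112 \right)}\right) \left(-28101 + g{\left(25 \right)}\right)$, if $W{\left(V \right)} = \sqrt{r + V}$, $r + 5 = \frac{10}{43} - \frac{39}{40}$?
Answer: $-6295072 - \frac{28103 i \sqrt{138854310}}{860} \approx -6.2951 \cdot 10^{6} - 3.8507 \cdot 10^{5} i$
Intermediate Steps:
$f{\left(m \right)} = 2 m$
$r = - \frac{9877}{1720}$ ($r = -5 + \left(\frac{10}{43} - \frac{39}{40}\right) = -5 - \frac{1277}{1720} = - \frac{9877}{1720} \approx -5.7424$)
$g{\left(Q \right)} = -2$
$W{\left(V \right)} = \sqrt{- \frac{9877}{1720} + V}$
$\left(W{\left(-182 \right)} + f{\left(112 \right)}\right) \left(-28101 + g{\left(25 \right)}\right) = \left(\frac{\sqrt{-4247110 + 739600 \left(-182\right)}}{860} + 2 \cdot 112\right) \left(-28101 - 2\right) = \left(\frac{\sqrt{-4247110 - 134607200}}{860} + 224\right) \left(-28103\right) = \left(\frac{\sqrt{-138854310}}{860} + 224\right) \left(-28103\right) = \left(\frac{i \sqrt{138854310}}{860} + 224\right) \left(-28103\right) = \left(224 + \frac{i \sqrt{138854310}}{860}\right) \left(-28103\right) = -6295072 - \frac{28103 i \sqrt{138854310}}{860}$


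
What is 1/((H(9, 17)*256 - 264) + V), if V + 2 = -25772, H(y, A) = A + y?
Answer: -1/19382 ≈ -5.1594e-5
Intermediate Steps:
V = -25774 (V = -2 - 25772 = -25774)
1/((H(9, 17)*256 - 264) + V) = 1/(((17 + 9)*256 - 264) - 25774) = 1/((26*256 - 264) - 25774) = 1/((6656 - 264) - 25774) = 1/(6392 - 25774) = 1/(-19382) = -1/19382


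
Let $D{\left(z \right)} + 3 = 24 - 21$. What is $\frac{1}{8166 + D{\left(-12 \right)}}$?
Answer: $\frac{1}{8166} \approx 0.00012246$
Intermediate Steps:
$D{\left(z \right)} = 0$ ($D{\left(z \right)} = -3 + \left(24 - 21\right) = -3 + 3 = 0$)
$\frac{1}{8166 + D{\left(-12 \right)}} = \frac{1}{8166 + 0} = \frac{1}{8166}$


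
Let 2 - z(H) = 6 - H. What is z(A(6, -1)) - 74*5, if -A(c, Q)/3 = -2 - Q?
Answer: -371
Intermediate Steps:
A(c, Q) = 6 + 3*Q (A(c, Q) = -3*(-2 - Q) = 6 + 3*Q)
z(H) = -4 + H (z(H) = 2 - (6 - H) = 2 + (-6 + H) = -4 + H)
z(A(6, -1)) - 74*5 = (-4 + (6 + 3*(-1))) - 74*5 = (-4 + (6 - 3)) - 370 = (-4 + 3) - 370 = -1 - 370 = -371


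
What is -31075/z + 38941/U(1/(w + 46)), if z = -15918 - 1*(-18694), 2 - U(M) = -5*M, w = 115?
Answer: 17393973251/907752 ≈ 19162.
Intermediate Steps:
U(M) = 2 + 5*M (U(M) = 2 - (-5)*M = 2 + 5*M)
z = 2776 (z = -15918 + 18694 = 2776)
-31075/z + 38941/U(1/(w + 46)) = -31075/2776 + 38941/(2 + 5/(115 + 46)) = -31075*1/2776 + 38941/(2 + 5/161) = -31075/2776 + 38941/(2 + 5*(1/161)) = -31075/2776 + 38941/(2 + 5/161) = -31075/2776 + 38941/(327/161) = -31075/2776 + 38941*(161/327) = -31075/2776 + 6269501/327 = 17393973251/907752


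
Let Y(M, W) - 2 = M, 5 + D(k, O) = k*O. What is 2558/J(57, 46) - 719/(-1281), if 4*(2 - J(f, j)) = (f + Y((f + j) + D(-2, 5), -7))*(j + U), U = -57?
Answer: 14275567/2081625 ≈ 6.8579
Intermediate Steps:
D(k, O) = -5 + O*k (D(k, O) = -5 + k*O = -5 + O*k)
Y(M, W) = 2 + M
J(f, j) = 2 - (-57 + j)*(-13 + j + 2*f)/4 (J(f, j) = 2 - (f + (2 + ((f + j) + (-5 + 5*(-2)))))*(j - 57)/4 = 2 - (f + (2 + ((f + j) + (-5 - 10))))*(-57 + j)/4 = 2 - (f + (2 + ((f + j) - 15)))*(-57 + j)/4 = 2 - (f + (2 + (-15 + f + j)))*(-57 + j)/4 = 2 - (f + (-13 + f + j))*(-57 + j)/4 = 2 - (-13 + j + 2*f)*(-57 + j)/4 = 2 - (-57 + j)*(-13 + j + 2*f)/4)
2558/J(57, 46) - 719/(-1281) = 2558/(-733/4 - 1/4*46**2 + (35/2)*46 + (57/2)*57 - 1/2*57*46) - 719/(-1281) = 2558/(-733/4 - 1/4*2116 + 805 + 3249/2 - 1311) - 719*(-1/1281) = 2558/(-733/4 - 529 + 805 + 3249/2 - 1311) + 719/1281 = 2558/(1625/4) + 719/1281 = 2558*(4/1625) + 719/1281 = 10232/1625 + 719/1281 = 14275567/2081625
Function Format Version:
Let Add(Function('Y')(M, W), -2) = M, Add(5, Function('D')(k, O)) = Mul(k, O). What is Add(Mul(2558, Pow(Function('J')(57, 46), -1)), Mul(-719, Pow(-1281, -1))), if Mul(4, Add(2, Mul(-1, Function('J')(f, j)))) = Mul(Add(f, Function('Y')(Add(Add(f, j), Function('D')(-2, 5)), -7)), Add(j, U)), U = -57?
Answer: Rational(14275567, 2081625) ≈ 6.8579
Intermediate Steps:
Function('D')(k, O) = Add(-5, Mul(O, k)) (Function('D')(k, O) = Add(-5, Mul(k, O)) = Add(-5, Mul(O, k)))
Function('Y')(M, W) = Add(2, M)
Function('J')(f, j) = Add(2, Mul(Rational(-1, 4), Add(-57, j), Add(-13, j, Mul(2, f)))) (Function('J')(f, j) = Add(2, Mul(Rational(-1, 4), Mul(Add(f, Add(2, Add(Add(f, j), Add(-5, Mul(5, -2))))), Add(j, -57)))) = Add(2, Mul(Rational(-1, 4), Mul(Add(f, Add(2, Add(Add(f, j), Add(-5, -10)))), Add(-57, j)))) = Add(2, Mul(Rational(-1, 4), Mul(Add(f, Add(2, Add(Add(f, j), -15))), Add(-57, j)))) = Add(2, Mul(Rational(-1, 4), Mul(Add(f, Add(2, Add(-15, f, j))), Add(-57, j)))) = Add(2, Mul(Rational(-1, 4), Mul(Add(f, Add(-13, f, j)), Add(-57, j)))) = Add(2, Mul(Rational(-1, 4), Mul(Add(-13, j, Mul(2, f)), Add(-57, j)))) = Add(2, Mul(Rational(-1, 4), Mul(Add(-57, j), Add(-13, j, Mul(2, f))))) = Add(2, Mul(Rational(-1, 4), Add(-57, j), Add(-13, j, Mul(2, f)))))
Add(Mul(2558, Pow(Function('J')(57, 46), -1)), Mul(-719, Pow(-1281, -1))) = Add(Mul(2558, Pow(Add(Rational(-733, 4), Mul(Rational(-1, 4), Pow(46, 2)), Mul(Rational(35, 2), 46), Mul(Rational(57, 2), 57), Mul(Rational(-1, 2), 57, 46)), -1)), Mul(-719, Pow(-1281, -1))) = Add(Mul(2558, Pow(Add(Rational(-733, 4), Mul(Rational(-1, 4), 2116), 805, Rational(3249, 2), -1311), -1)), Mul(-719, Rational(-1, 1281))) = Add(Mul(2558, Pow(Add(Rational(-733, 4), -529, 805, Rational(3249, 2), -1311), -1)), Rational(719, 1281)) = Add(Mul(2558, Pow(Rational(1625, 4), -1)), Rational(719, 1281)) = Add(Mul(2558, Rational(4, 1625)), Rational(719, 1281)) = Add(Rational(10232, 1625), Rational(719, 1281)) = Rational(14275567, 2081625)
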